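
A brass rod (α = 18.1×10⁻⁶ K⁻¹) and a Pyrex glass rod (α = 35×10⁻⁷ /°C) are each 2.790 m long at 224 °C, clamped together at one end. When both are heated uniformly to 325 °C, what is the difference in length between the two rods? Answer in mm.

4.11 mm

ΔT = 101 K
brass: ΔL = 18.1×10⁻⁶ × 2.790 m × 101 = 5.1004×10⁻³ m = 5.1004 mm
Pyrex glass: ΔL = 35×10⁻⁷ × 2.790 m × 101 = 9.8627×10⁻⁴ m = 0.98627 mm
difference = 5.1004 − 0.98627 = 4.11413 mm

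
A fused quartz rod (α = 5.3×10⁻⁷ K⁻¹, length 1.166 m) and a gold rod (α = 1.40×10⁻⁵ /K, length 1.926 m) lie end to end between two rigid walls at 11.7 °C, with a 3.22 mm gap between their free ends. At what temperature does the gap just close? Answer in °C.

T = 128 °C

α₁L₁ = 6.1798×10⁻⁷ m/K, α₂L₂ = 2.6964×10⁻⁵ m/K → total 2.758198×10⁻⁵ m/K
ΔT = g/(α₁L₁+α₂L₂) = 3.22×10⁻³ / 2.758198×10⁻⁵ = 116.74 K
T = 11.7 + 116.74 = 128.44 °C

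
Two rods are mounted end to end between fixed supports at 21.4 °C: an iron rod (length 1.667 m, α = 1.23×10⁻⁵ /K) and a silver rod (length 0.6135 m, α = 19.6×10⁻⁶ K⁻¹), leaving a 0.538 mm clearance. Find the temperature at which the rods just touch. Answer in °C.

Gap closes when ΔL₁ + ΔL₂ = 0.538 mm = 5.38×10⁻⁴ m
(α₁L₁ + α₂L₂)ΔT = g
α₁L₁ + α₂L₂ = 1.23×10⁻⁵×1.667 + 19.6×10⁻⁶×0.6135 = 3.25287×10⁻⁵ m/K
ΔT = 5.38×10⁻⁴ / 3.25287×10⁻⁵ = 16.539 K
T = 21.4 + 16.539 = 37.939 °C

T = 37.9 °C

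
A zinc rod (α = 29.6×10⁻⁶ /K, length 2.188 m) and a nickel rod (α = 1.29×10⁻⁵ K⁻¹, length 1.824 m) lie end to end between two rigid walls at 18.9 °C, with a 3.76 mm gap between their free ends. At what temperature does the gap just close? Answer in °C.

Gap closes when ΔL₁ + ΔL₂ = 3.76 mm = 3.76×10⁻³ m
(α₁L₁ + α₂L₂)ΔT = g
α₁L₁ + α₂L₂ = 29.6×10⁻⁶×2.188 + 1.29×10⁻⁵×1.824 = 8.82944×10⁻⁵ m/K
ΔT = 3.76×10⁻³ / 8.82944×10⁻⁵ = 42.585 K
T = 18.9 + 42.585 = 61.485 °C

T = 61.5 °C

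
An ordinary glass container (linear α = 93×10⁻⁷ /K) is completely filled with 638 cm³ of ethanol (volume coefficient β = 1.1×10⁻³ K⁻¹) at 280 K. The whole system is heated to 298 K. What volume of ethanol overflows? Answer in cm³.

12.3 cm³

The container also expands: β_container ≈ 3α = 2.79×10⁻⁵ /K
Net overflow = V₀(β_liq − 3α_cont)ΔT
β − 3α = 1.10×10⁻³ − 2.79×10⁻⁵ = 1.0721×10⁻³ /K; ΔT = 18 K
ΔV = 638 × 1.0721×10⁻³ × 18 = 12.3 cm³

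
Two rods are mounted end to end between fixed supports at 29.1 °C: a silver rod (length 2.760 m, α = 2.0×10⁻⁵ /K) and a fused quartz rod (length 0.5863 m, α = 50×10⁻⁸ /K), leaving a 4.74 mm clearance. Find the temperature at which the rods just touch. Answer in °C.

T = 115 °C

α₁L₁ = 5.520×10⁻⁵ m/K, α₂L₂ = 2.9315×10⁻⁷ m/K → total 5.549315×10⁻⁵ m/K
ΔT = g/(α₁L₁+α₂L₂) = 4.74×10⁻³ / 5.549315×10⁻⁵ = 85.42 K
T = 29.1 + 85.42 = 114.52 °C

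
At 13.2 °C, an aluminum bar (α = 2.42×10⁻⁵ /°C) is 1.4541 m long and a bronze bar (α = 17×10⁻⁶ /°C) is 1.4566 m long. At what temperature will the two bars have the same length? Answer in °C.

L₁(1 + α₁ΔT) = L₂(1 + α₂ΔT) ⇒ ΔT = (L₂ − L₁)/(α₁L₁ − α₂L₂)
L₂ − L₁ = 1.4566 − 1.4541 = 2.50×10⁻³ m
α₁L₁ − α₂L₂ = 2.42×10⁻⁵×1.4541 − 17×10⁻⁶×1.4566 = 1.042702×10⁻⁵ m/K
ΔT = 2.50×10⁻³ / 1.042702×10⁻⁵ = 239.762 K
T = 13.2 + 239.762 = 252.962 °C

T = 253.0 °C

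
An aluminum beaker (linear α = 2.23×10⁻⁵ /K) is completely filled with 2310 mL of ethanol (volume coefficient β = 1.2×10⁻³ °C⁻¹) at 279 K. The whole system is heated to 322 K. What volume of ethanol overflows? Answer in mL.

113 mL

The beaker also expands: β_container ≈ 3α = 6.69×10⁻⁵ /K
Net overflow = V₀(β_liq − 3α_cont)ΔT
β − 3α = 1.20×10⁻³ − 6.69×10⁻⁵ = 1.1331×10⁻³ /K; ΔT = 43 K
ΔV = 2310 × 1.1331×10⁻³ × 43 = 113 mL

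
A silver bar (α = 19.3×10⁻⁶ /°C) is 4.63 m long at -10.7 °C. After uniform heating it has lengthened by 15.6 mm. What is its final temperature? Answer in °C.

ΔL = αL₀ΔT ⇒ ΔT = ΔL / (αL₀)
ΔT = 15.6×10⁻³ m / (19.3×10⁻⁶ × 4.63 m) = 174.58 K
T = -10.7 + 174.58 = 163.88 °C

T = 164 °C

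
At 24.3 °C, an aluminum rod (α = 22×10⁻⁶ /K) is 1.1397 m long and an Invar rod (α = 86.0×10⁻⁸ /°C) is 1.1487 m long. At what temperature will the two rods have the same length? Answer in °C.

Equal length when α₁L₁ΔT − α₂L₂ΔT = L₂ − L₁ = 9.00×10⁻³ m
α₁L₁ = 2.50734×10⁻⁵, α₂L₂ = 9.87882×10⁻⁷ → Δ(αL) = 2.4085518×10⁻⁵ m/K
ΔT = 9.00×10⁻³ / 2.4085518×10⁻⁵ = 373.669 K, so T = 24.3 + 373.669 = 397.969 °C

T = 398.0 °C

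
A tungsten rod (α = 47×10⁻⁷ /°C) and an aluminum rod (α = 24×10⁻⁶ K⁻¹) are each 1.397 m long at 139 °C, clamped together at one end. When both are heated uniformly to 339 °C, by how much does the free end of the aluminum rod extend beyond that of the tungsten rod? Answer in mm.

ΔT = 200 K
tungsten: ΔL = 47×10⁻⁷ × 1.397 m × 200 = 1.3132×10⁻³ m = 1.3132 mm
aluminum: ΔL = 24×10⁻⁶ × 1.397 m × 200 = 6.7056×10⁻³ m = 6.7056 mm
difference = 6.7056 − 1.3132 = 5.3924 mm

5.39 mm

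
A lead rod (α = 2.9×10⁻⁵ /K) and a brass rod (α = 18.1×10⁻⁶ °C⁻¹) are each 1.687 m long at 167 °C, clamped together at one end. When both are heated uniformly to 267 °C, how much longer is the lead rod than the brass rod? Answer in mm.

1.84 mm

ΔT = 100 K
lead: ΔL = 2.9×10⁻⁵ × 1.687 m × 100 = 4.8923×10⁻³ m = 4.8923 mm
brass: ΔL = 18.1×10⁻⁶ × 1.687 m × 100 = 3.0535×10⁻³ m = 3.0535 mm
difference = 4.8923 − 3.0535 = 1.8388 mm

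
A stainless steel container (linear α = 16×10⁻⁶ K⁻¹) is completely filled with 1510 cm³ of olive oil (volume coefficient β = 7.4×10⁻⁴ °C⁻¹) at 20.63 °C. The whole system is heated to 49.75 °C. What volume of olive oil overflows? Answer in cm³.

30.4 cm³

The container also expands: β_container ≈ 3α = 4.8×10⁻⁵ /K
Net overflow = V₀(β_liq − 3α_cont)ΔT
β − 3α = 7.40×10⁻⁴ − 4.8×10⁻⁵ = 6.92×10⁻⁴ /K; ΔT = 29.12 K
ΔV = 1510 × 6.92×10⁻⁴ × 29.12 = 30.4 cm³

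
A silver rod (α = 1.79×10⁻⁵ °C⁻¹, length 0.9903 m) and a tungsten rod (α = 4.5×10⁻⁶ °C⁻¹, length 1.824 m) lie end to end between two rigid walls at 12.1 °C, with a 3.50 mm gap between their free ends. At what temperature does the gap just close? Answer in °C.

Gap closes when ΔL₁ + ΔL₂ = 3.50 mm = 3.50×10⁻³ m
(α₁L₁ + α₂L₂)ΔT = g
α₁L₁ + α₂L₂ = 1.79×10⁻⁵×0.9903 + 4.5×10⁻⁶×1.824 = 2.593437×10⁻⁵ m/K
ΔT = 3.50×10⁻³ / 2.593437×10⁻⁵ = 134.96 K
T = 12.1 + 134.96 = 147.06 °C

T = 147 °C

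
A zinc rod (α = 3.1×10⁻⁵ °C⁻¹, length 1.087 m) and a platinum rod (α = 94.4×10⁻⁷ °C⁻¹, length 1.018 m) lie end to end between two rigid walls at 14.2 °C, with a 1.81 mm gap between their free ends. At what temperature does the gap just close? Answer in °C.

T = 56.0 °C

Gap closes when ΔL₁ + ΔL₂ = 1.81 mm = 1.81×10⁻³ m
(α₁L₁ + α₂L₂)ΔT = g
α₁L₁ + α₂L₂ = 3.1×10⁻⁵×1.087 + 94.4×10⁻⁷×1.018 = 4.330692×10⁻⁵ m/K
ΔT = 1.81×10⁻³ / 4.330692×10⁻⁵ = 41.795 K
T = 14.2 + 41.795 = 55.995 °C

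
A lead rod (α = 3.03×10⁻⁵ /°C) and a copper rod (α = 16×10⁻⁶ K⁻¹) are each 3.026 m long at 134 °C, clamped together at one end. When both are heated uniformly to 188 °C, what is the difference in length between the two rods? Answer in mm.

ΔT = 54 K
lead: ΔL = 3.03×10⁻⁵ × 3.026 m × 54 = 4.9511×10⁻³ m = 4.9511 mm
copper: ΔL = 16×10⁻⁶ × 3.026 m × 54 = 2.6145×10⁻³ m = 2.6145 mm
difference = 4.9511 − 2.6145 = 2.3366 mm

2.34 mm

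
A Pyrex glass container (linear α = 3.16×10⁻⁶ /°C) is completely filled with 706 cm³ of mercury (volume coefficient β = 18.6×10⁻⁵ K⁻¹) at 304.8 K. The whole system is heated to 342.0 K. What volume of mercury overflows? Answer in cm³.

The container also expands: β_container ≈ 3α = 9.48×10⁻⁶ /K
Net overflow = V₀(β_liq − 3α_cont)ΔT
β − 3α = 1.86×10⁻⁴ − 9.48×10⁻⁶ = 1.7652×10⁻⁴ /K; ΔT = 37.2 K
ΔV = 706 × 1.7652×10⁻⁴ × 37.2 = 4.64 cm³

4.64 cm³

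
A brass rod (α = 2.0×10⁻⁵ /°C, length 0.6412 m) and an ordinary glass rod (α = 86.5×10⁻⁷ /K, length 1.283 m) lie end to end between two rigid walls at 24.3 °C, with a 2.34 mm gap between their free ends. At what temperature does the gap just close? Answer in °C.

T = 122 °C

Gap closes when ΔL₁ + ΔL₂ = 2.34 mm = 2.34×10⁻³ m
(α₁L₁ + α₂L₂)ΔT = g
α₁L₁ + α₂L₂ = 2.0×10⁻⁵×0.6412 + 86.5×10⁻⁷×1.283 = 2.392195×10⁻⁵ m/K
ΔT = 2.34×10⁻³ / 2.392195×10⁻⁵ = 97.82 K
T = 24.3 + 97.82 = 122.12 °C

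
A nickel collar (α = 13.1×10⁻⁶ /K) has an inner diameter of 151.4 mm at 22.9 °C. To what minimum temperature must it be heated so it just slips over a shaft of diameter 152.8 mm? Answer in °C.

T = 729 °C

Required Δd = 152.8 − 151.4 = 1.4 mm
Δd = αd₀ΔT ⇒ ΔT = Δd/(αd₀) = 1.4 / (13.1×10⁻⁶ × 151.4) = 705.88 K
T_min = 22.9 + 705.88 = 728.78 °C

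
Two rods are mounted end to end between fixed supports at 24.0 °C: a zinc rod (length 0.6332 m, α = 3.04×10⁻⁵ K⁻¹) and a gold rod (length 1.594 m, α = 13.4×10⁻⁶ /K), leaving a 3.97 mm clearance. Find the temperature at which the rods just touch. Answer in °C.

T = 122 °C

α₁L₁ = 1.924928×10⁻⁵ m/K, α₂L₂ = 2.13596×10⁻⁵ m/K → total 4.060888×10⁻⁵ m/K
ΔT = g/(α₁L₁+α₂L₂) = 3.97×10⁻³ / 4.060888×10⁻⁵ = 97.76 K
T = 24.0 + 97.76 = 121.76 °C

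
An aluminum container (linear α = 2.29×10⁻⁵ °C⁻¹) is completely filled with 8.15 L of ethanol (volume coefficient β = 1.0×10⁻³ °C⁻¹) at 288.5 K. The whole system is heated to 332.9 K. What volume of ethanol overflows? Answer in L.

The container also expands: β_container ≈ 3α = 6.87×10⁻⁵ /K
Net overflow = V₀(β_liq − 3α_cont)ΔT
β − 3α = 1.00×10⁻³ − 6.87×10⁻⁵ = 9.313×10⁻⁴ /K; ΔT = 44.4 K
ΔV = 8.15 × 9.313×10⁻⁴ × 44.4 = 0.337 L

0.337 L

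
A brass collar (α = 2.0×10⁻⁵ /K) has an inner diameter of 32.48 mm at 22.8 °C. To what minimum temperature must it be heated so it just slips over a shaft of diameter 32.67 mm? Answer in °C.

T = 315 °C

Required Δd = 32.67 − 32.48 = 0.19 mm
Δd = αd₀ΔT ⇒ ΔT = Δd/(αd₀) = 0.19 / (2.0×10⁻⁵ × 32.48) = 292.49 K
T_min = 22.8 + 292.49 = 315.29 °C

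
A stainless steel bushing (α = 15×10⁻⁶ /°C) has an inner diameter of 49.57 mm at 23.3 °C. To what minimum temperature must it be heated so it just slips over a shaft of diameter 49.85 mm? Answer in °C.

Required Δd = 49.85 − 49.57 = 0.28 mm
Δd = αd₀ΔT ⇒ ΔT = Δd/(αd₀) = 0.28 / (15×10⁻⁶ × 49.57) = 376.57 K
T_min = 23.3 + 376.57 = 399.87 °C

T = 400 °C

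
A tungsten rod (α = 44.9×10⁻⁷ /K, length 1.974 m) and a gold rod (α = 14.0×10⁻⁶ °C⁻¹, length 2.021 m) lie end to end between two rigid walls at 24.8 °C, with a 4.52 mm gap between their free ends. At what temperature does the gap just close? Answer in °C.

α₁L₁ = 8.86326×10⁻⁶ m/K, α₂L₂ = 2.8294×10⁻⁵ m/K → total 3.715726×10⁻⁵ m/K
ΔT = g/(α₁L₁+α₂L₂) = 4.52×10⁻³ / 3.715726×10⁻⁵ = 121.65 K
T = 24.8 + 121.65 = 146.45 °C

T = 146 °C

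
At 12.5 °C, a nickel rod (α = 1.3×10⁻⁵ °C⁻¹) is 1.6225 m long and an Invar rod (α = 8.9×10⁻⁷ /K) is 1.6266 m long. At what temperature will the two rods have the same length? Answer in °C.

T = 221.2 °C

L₁(1 + α₁ΔT) = L₂(1 + α₂ΔT) ⇒ ΔT = (L₂ − L₁)/(α₁L₁ − α₂L₂)
L₂ − L₁ = 1.6266 − 1.6225 = 4.10×10⁻³ m
α₁L₁ − α₂L₂ = 1.3×10⁻⁵×1.6225 − 8.9×10⁻⁷×1.6266 = 1.9644826×10⁻⁵ m/K
ΔT = 4.10×10⁻³ / 1.9644826×10⁻⁵ = 208.706 K
T = 12.5 + 208.706 = 221.206 °C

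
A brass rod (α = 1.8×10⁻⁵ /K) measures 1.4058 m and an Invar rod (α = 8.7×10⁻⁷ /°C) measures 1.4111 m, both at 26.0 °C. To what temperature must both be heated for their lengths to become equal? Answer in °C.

T = 246.1 °C

L₁(1 + α₁ΔT) = L₂(1 + α₂ΔT) ⇒ ΔT = (L₂ − L₁)/(α₁L₁ − α₂L₂)
L₂ − L₁ = 1.4111 − 1.4058 = 5.30×10⁻³ m
α₁L₁ − α₂L₂ = 1.8×10⁻⁵×1.4058 − 8.7×10⁻⁷×1.4111 = 2.4076743×10⁻⁵ m/K
ΔT = 5.30×10⁻³ / 2.4076743×10⁻⁵ = 220.129 K
T = 26.0 + 220.129 = 246.129 °C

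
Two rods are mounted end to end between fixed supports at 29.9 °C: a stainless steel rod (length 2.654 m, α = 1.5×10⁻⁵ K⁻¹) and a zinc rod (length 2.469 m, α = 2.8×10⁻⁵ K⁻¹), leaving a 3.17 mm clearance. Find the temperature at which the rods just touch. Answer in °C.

Gap closes when ΔL₁ + ΔL₂ = 3.17 mm = 3.17×10⁻³ m
(α₁L₁ + α₂L₂)ΔT = g
α₁L₁ + α₂L₂ = 1.5×10⁻⁵×2.654 + 2.8×10⁻⁵×2.469 = 1.08942×10⁻⁴ m/K
ΔT = 3.17×10⁻³ / 1.08942×10⁻⁴ = 29.098 K
T = 29.9 + 29.098 = 58.998 °C

T = 59.0 °C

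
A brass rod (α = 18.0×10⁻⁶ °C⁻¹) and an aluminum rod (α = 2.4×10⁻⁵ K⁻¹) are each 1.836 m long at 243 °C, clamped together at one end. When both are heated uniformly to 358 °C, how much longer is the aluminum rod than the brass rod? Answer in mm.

1.27 mm

ΔT = 115 K
brass: ΔL = 18.0×10⁻⁶ × 1.836 m × 115 = 3.8005×10⁻³ m = 3.8005 mm
aluminum: ΔL = 2.4×10⁻⁵ × 1.836 m × 115 = 5.0674×10⁻³ m = 5.0674 mm
difference = 5.0674 − 3.8005 = 1.2669 mm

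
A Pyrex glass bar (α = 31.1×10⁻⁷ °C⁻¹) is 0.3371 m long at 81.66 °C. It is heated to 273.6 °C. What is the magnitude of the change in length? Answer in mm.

ΔL = 0.201 mm

|ΔT| = |273.6 − 81.66| = 191.94 K
ΔL = αL₀ΔT = (31.1×10⁻⁷)(0.3371)(191.94) = 2.01×10⁻⁴ m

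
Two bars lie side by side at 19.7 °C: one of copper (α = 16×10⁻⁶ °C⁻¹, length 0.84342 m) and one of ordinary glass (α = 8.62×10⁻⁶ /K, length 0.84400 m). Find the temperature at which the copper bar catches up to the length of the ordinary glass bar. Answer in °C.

T = 113.0 °C

Equal length when α₁L₁ΔT − α₂L₂ΔT = L₂ − L₁ = 5.80×10⁻⁴ m
α₁L₁ = 1.349472×10⁻⁵, α₂L₂ = 7.27528×10⁻⁶ → Δ(αL) = 6.21944×10⁻⁶ m/K
ΔT = 5.80×10⁻⁴ / 6.21944×10⁻⁶ = 93.256 K, so T = 19.7 + 93.256 = 112.956 °C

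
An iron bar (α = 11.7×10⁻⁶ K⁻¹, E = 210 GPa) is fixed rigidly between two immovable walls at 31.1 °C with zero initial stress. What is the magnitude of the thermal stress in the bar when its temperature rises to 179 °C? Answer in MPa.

Fully constrained: the free strain ε = αΔT is blocked, so σ = Eε = EαΔT.
|ΔT| = 147.9 K
σ = 210×10⁹ × 11.7×10⁻⁶ × 147.9 = 3.63×10⁸ Pa

σ = 363 MPa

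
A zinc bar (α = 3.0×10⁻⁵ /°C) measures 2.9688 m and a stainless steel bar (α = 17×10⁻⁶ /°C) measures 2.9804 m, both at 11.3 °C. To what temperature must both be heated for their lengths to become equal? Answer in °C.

Equal length when α₁L₁ΔT − α₂L₂ΔT = L₂ − L₁ = 1.16×10⁻² m
α₁L₁ = 8.9064×10⁻⁵, α₂L₂ = 5.06668×10⁻⁵ → Δ(αL) = 3.83972×10⁻⁵ m/K
ΔT = 1.16×10⁻² / 3.83972×10⁻⁵ = 302.105 K, so T = 11.3 + 302.105 = 313.405 °C

T = 313.4 °C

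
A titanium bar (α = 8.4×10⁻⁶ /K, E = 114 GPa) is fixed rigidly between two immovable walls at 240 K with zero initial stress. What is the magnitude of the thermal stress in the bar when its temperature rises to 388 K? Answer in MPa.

Fully constrained: the free strain ε = αΔT is blocked, so σ = Eε = EαΔT.
|ΔT| = 148 K
σ = 114×10⁹ × 8.4×10⁻⁶ × 148 = 1.42×10⁸ Pa

σ = 142 MPa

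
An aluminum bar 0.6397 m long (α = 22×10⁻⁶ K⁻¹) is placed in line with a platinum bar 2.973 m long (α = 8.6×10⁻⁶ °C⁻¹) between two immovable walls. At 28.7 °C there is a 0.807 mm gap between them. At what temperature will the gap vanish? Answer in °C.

T = 49.1 °C

Gap closes when ΔL₁ + ΔL₂ = 0.807 mm = 8.07×10⁻⁴ m
(α₁L₁ + α₂L₂)ΔT = g
α₁L₁ + α₂L₂ = 22×10⁻⁶×0.6397 + 8.6×10⁻⁶×2.973 = 3.96412×10⁻⁵ m/K
ΔT = 8.07×10⁻⁴ / 3.96412×10⁻⁵ = 20.358 K
T = 28.7 + 20.358 = 49.058 °C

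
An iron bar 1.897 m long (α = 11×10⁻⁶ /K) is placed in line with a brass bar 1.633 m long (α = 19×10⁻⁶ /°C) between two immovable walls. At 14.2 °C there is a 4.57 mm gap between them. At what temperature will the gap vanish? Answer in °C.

Gap closes when ΔL₁ + ΔL₂ = 4.57 mm = 4.57×10⁻³ m
(α₁L₁ + α₂L₂)ΔT = g
α₁L₁ + α₂L₂ = 11×10⁻⁶×1.897 + 19×10⁻⁶×1.633 = 5.1894×10⁻⁵ m/K
ΔT = 4.57×10⁻³ / 5.1894×10⁻⁵ = 88.06 K
T = 14.2 + 88.06 = 102.26 °C

T = 102 °C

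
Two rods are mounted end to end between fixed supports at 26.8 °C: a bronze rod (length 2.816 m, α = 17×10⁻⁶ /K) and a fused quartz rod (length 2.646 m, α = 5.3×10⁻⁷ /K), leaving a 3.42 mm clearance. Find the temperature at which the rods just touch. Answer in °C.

T = 96.2 °C

α₁L₁ = 4.7872×10⁻⁵ m/K, α₂L₂ = 1.40238×10⁻⁶ m/K → total 4.927438×10⁻⁵ m/K
ΔT = g/(α₁L₁+α₂L₂) = 3.42×10⁻³ / 4.927438×10⁻⁵ = 69.407 K
T = 26.8 + 69.407 = 96.207 °C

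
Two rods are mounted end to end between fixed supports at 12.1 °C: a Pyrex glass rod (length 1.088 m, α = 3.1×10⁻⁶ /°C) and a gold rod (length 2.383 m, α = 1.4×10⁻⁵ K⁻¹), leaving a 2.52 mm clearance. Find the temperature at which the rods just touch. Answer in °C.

Gap closes when ΔL₁ + ΔL₂ = 2.52 mm = 2.52×10⁻³ m
(α₁L₁ + α₂L₂)ΔT = g
α₁L₁ + α₂L₂ = 3.1×10⁻⁶×1.088 + 1.4×10⁻⁵×2.383 = 3.67348×10⁻⁵ m/K
ΔT = 2.52×10⁻³ / 3.67348×10⁻⁵ = 68.600 K
T = 12.1 + 68.600 = 80.700 °C

T = 80.7 °C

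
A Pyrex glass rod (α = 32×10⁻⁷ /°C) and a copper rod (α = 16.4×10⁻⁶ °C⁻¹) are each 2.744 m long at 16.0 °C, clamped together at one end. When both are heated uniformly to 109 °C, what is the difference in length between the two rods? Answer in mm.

ΔT = 93.0 K
Pyrex glass: ΔL = 32×10⁻⁷ × 2.744 m × 93.0 = 8.1661×10⁻⁴ m = 0.81661 mm
copper: ΔL = 16.4×10⁻⁶ × 2.744 m × 93.0 = 4.1851×10⁻³ m = 4.1851 mm
difference = 4.1851 − 0.81661 = 3.36849 mm

3.37 mm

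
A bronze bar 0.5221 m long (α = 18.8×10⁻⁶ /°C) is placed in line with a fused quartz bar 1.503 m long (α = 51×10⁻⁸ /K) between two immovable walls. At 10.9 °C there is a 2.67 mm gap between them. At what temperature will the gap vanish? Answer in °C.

T = 263 °C

Gap closes when ΔL₁ + ΔL₂ = 2.67 mm = 2.67×10⁻³ m
(α₁L₁ + α₂L₂)ΔT = g
α₁L₁ + α₂L₂ = 18.8×10⁻⁶×0.5221 + 51×10⁻⁸×1.503 = 1.058201×10⁻⁵ m/K
ΔT = 2.67×10⁻³ / 1.058201×10⁻⁵ = 252.32 K
T = 10.9 + 252.32 = 263.22 °C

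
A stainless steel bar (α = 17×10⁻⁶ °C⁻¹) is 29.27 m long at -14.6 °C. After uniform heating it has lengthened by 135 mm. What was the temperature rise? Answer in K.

ΔL = αL₀ΔT ⇒ ΔT = ΔL / (αL₀)
ΔT = 135×10⁻³ m / (17×10⁻⁶ × 29.27 m) = 271.31 K

ΔT = 271 K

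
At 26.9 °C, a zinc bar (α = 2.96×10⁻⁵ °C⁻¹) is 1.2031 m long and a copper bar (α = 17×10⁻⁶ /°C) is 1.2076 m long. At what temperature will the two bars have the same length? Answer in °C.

Equal length when α₁L₁ΔT − α₂L₂ΔT = L₂ − L₁ = 4.50×10⁻³ m
α₁L₁ = 3.561176×10⁻⁵, α₂L₂ = 2.05292×10⁻⁵ → Δ(αL) = 1.508256×10⁻⁵ m/K
ΔT = 4.50×10⁻³ / 1.508256×10⁻⁵ = 298.358 K, so T = 26.9 + 298.358 = 325.258 °C

T = 325.3 °C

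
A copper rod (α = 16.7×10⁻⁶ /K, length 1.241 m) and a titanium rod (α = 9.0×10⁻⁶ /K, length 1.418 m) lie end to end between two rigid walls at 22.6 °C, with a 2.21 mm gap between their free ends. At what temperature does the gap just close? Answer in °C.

Gap closes when ΔL₁ + ΔL₂ = 2.21 mm = 2.21×10⁻³ m
(α₁L₁ + α₂L₂)ΔT = g
α₁L₁ + α₂L₂ = 16.7×10⁻⁶×1.241 + 9.0×10⁻⁶×1.418 = 3.34867×10⁻⁵ m/K
ΔT = 2.21×10⁻³ / 3.34867×10⁻⁵ = 65.996 K
T = 22.6 + 65.996 = 88.596 °C

T = 88.6 °C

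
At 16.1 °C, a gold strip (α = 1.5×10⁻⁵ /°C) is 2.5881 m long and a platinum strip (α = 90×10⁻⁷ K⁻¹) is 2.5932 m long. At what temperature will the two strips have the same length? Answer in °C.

T = 345.5 °C

L₁(1 + α₁ΔT) = L₂(1 + α₂ΔT) ⇒ ΔT = (L₂ − L₁)/(α₁L₁ − α₂L₂)
L₂ − L₁ = 2.5932 − 2.5881 = 5.10×10⁻³ m
α₁L₁ − α₂L₂ = 1.5×10⁻⁵×2.5881 − 90×10⁻⁷×2.5932 = 1.54827×10⁻⁵ m/K
ΔT = 5.10×10⁻³ / 1.54827×10⁻⁵ = 329.400 K
T = 16.1 + 329.400 = 345.500 °C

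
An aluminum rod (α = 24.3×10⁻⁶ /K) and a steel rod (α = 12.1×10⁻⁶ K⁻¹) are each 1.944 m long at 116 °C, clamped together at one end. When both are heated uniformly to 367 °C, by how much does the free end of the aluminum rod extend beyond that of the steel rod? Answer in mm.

ΔT = 251 K
aluminum: ΔL = 24.3×10⁻⁶ × 1.944 m × 251 = 1.1857×10⁻² m = 11.857 mm
steel: ΔL = 12.1×10⁻⁶ × 1.944 m × 251 = 5.9041×10⁻³ m = 5.9041 mm
difference = 11.857 − 5.9041 = 5.9529 mm

5.95 mm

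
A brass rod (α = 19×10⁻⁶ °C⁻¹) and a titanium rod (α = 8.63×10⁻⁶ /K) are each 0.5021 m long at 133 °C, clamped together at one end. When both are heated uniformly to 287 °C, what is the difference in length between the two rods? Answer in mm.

ΔT = 154 K
brass: ΔL = 19×10⁻⁶ × 0.5021 m × 154 = 1.4691×10⁻³ m = 1.4691 mm
titanium: ΔL = 8.63×10⁻⁶ × 0.5021 m × 154 = 6.6730×10⁻⁴ m = 0.66730 mm
difference = 1.4691 − 0.66730 = 0.8018 mm

0.802 mm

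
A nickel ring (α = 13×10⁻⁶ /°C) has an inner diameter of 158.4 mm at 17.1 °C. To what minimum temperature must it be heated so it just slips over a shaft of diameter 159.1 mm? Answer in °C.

Required Δd = 159.1 − 158.4 = 0.7 mm
Δd = αd₀ΔT ⇒ ΔT = Δd/(αd₀) = 0.7 / (13×10⁻⁶ × 158.4) = 339.94 K
T_min = 17.1 + 339.94 = 357.04 °C

T = 357 °C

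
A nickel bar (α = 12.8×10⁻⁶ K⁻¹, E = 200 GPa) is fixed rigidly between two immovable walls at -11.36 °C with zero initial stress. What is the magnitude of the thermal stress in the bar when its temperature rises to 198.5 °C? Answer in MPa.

Fully constrained: the free strain ε = αΔT is blocked, so σ = Eε = EαΔT.
|ΔT| = 209.86 K
σ = 200×10⁹ × 12.8×10⁻⁶ × 209.86 = 5.37×10⁸ Pa

σ = 537 MPa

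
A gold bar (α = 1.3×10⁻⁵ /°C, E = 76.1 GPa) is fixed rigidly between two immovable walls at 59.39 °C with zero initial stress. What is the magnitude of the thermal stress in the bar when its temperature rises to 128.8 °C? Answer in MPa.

Fully constrained: the free strain ε = αΔT is blocked, so σ = Eε = EαΔT.
|ΔT| = 69.41 K
σ = 76.1×10⁹ × 1.3×10⁻⁵ × 69.41 = 6.87×10⁷ Pa

σ = 68.7 MPa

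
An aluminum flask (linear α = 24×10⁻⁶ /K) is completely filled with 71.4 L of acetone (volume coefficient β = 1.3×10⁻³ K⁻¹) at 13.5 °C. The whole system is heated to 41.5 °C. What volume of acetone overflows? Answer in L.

The flask also expands: β_container ≈ 3α = 7.2×10⁻⁵ /K
Net overflow = V₀(β_liq − 3α_cont)ΔT
β − 3α = 1.30×10⁻³ − 7.2×10⁻⁵ = 1.228×10⁻³ /K; ΔT = 28.0 K
ΔV = 71.4 × 1.228×10⁻³ × 28.0 = 2.46 L

2.46 L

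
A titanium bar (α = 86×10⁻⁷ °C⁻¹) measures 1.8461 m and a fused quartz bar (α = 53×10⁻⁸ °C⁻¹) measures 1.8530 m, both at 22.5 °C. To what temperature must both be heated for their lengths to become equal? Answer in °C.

T = 485.8 °C

Equal length when α₁L₁ΔT − α₂L₂ΔT = L₂ − L₁ = 6.90×10⁻³ m
α₁L₁ = 1.587646×10⁻⁵, α₂L₂ = 9.8209×10⁻⁷ → Δ(αL) = 1.489437×10⁻⁵ m/K
ΔT = 6.90×10⁻³ / 1.489437×10⁻⁵ = 463.262 K, so T = 22.5 + 463.262 = 485.762 °C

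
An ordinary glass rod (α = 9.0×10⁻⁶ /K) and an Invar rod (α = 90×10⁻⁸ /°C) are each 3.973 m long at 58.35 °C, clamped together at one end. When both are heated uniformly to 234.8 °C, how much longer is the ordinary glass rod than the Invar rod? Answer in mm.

5.68 mm

ΔT = 176.45 K
ordinary glass: ΔL = 9.0×10⁻⁶ × 3.973 m × 176.45 = 6.3093×10⁻³ m = 6.3093 mm
Invar: ΔL = 90×10⁻⁸ × 3.973 m × 176.45 = 6.3093×10⁻⁴ m = 0.63093 mm
difference = 6.3093 − 0.63093 = 5.67837 mm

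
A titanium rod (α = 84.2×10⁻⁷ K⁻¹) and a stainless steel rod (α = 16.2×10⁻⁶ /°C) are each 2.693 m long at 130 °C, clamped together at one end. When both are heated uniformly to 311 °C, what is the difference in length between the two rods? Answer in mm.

3.79 mm

ΔT = 181 K
titanium: ΔL = 84.2×10⁻⁷ × 2.693 m × 181 = 4.1042×10⁻³ m = 4.1042 mm
stainless steel: ΔL = 16.2×10⁻⁶ × 2.693 m × 181 = 7.8964×10⁻³ m = 7.8964 mm
difference = 7.8964 − 4.1042 = 3.7922 mm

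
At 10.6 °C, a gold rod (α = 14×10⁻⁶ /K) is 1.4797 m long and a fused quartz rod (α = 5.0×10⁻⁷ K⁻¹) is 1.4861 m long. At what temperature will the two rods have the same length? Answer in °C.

Equal length when α₁L₁ΔT − α₂L₂ΔT = L₂ − L₁ = 6.40×10⁻³ m
α₁L₁ = 2.07158×10⁻⁵, α₂L₂ = 7.4305×10⁻⁷ → Δ(αL) = 1.997275×10⁻⁵ m/K
ΔT = 6.40×10⁻³ / 1.997275×10⁻⁵ = 320.437 K, so T = 10.6 + 320.437 = 331.037 °C

T = 331.0 °C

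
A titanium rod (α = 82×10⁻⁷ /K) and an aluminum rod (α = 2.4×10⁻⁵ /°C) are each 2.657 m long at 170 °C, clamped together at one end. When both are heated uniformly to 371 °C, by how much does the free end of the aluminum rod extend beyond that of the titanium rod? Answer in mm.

ΔT = 201 K
titanium: ΔL = 82×10⁻⁷ × 2.657 m × 201 = 4.3793×10⁻³ m = 4.3793 mm
aluminum: ΔL = 2.4×10⁻⁵ × 2.657 m × 201 = 1.2817×10⁻² m = 12.817 mm
difference = 12.817 − 4.3793 = 8.4377 mm

8.44 mm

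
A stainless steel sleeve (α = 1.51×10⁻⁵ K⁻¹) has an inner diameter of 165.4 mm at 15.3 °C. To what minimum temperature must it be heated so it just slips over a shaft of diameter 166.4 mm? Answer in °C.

T = 416 °C

Required Δd = 166.4 − 165.4 = 1.0 mm
Δd = αd₀ΔT ⇒ ΔT = Δd/(αd₀) = 1.0 / (1.51×10⁻⁵ × 165.4) = 400.39 K
T_min = 15.3 + 400.39 = 415.69 °C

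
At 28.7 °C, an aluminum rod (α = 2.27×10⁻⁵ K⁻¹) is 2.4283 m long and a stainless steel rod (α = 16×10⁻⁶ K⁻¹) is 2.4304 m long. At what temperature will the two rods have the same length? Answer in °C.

L₁(1 + α₁ΔT) = L₂(1 + α₂ΔT) ⇒ ΔT = (L₂ − L₁)/(α₁L₁ − α₂L₂)
L₂ − L₁ = 2.4304 − 2.4283 = 2.10×10⁻³ m
α₁L₁ − α₂L₂ = 2.27×10⁻⁵×2.4283 − 16×10⁻⁶×2.4304 = 1.623601×10⁻⁵ m/K
ΔT = 2.10×10⁻³ / 1.623601×10⁻⁵ = 129.342 K
T = 28.7 + 129.342 = 158.042 °C

T = 158.0 °C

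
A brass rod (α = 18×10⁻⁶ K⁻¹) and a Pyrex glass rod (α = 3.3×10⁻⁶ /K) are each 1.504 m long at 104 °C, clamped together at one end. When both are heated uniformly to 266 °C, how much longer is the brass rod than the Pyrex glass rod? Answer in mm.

3.58 mm

ΔT = 162 K
brass: ΔL = 18×10⁻⁶ × 1.504 m × 162 = 4.3857×10⁻³ m = 4.3857 mm
Pyrex glass: ΔL = 3.3×10⁻⁶ × 1.504 m × 162 = 8.0404×10⁻⁴ m = 0.80404 mm
difference = 4.3857 − 0.80404 = 3.58166 mm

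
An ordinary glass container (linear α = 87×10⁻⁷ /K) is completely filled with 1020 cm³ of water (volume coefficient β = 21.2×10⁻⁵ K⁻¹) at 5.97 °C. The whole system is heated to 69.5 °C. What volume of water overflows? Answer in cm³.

The container also expands: β_container ≈ 3α = 2.61×10⁻⁵ /K
Net overflow = V₀(β_liq − 3α_cont)ΔT
β − 3α = 2.12×10⁻⁴ − 2.61×10⁻⁵ = 1.859×10⁻⁴ /K; ΔT = 63.53 K
ΔV = 1020 × 1.859×10⁻⁴ × 63.53 = 12.0 cm³

12.0 cm³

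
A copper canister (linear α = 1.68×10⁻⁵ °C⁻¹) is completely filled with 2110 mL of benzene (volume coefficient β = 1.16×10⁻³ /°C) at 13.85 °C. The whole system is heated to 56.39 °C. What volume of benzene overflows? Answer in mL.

The canister also expands: β_container ≈ 3α = 5.04×10⁻⁵ /K
Net overflow = V₀(β_liq − 3α_cont)ΔT
β − 3α = 1.16×10⁻³ − 5.04×10⁻⁵ = 1.1096×10⁻³ /K; ΔT = 42.54 K
ΔV = 2110 × 1.1096×10⁻³ × 42.54 = 99.6 mL

99.6 mL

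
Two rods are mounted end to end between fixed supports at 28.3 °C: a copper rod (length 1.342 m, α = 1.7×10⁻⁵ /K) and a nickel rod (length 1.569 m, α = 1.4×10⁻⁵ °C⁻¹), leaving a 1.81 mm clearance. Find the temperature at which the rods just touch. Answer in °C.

Gap closes when ΔL₁ + ΔL₂ = 1.81 mm = 1.81×10⁻³ m
(α₁L₁ + α₂L₂)ΔT = g
α₁L₁ + α₂L₂ = 1.7×10⁻⁵×1.342 + 1.4×10⁻⁵×1.569 = 4.478×10⁻⁵ m/K
ΔT = 1.81×10⁻³ / 4.478×10⁻⁵ = 40.420 K
T = 28.3 + 40.420 = 68.720 °C

T = 68.7 °C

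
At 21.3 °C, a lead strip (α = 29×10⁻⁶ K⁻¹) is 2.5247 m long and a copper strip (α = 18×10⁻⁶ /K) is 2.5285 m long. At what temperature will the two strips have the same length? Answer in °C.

Equal length when α₁L₁ΔT − α₂L₂ΔT = L₂ − L₁ = 3.80×10⁻³ m
α₁L₁ = 7.32163×10⁻⁵, α₂L₂ = 4.5513×10⁻⁵ → Δ(αL) = 2.77033×10⁻⁵ m/K
ΔT = 3.80×10⁻³ / 2.77033×10⁻⁵ = 137.168 K, so T = 21.3 + 137.168 = 158.468 °C

T = 158.5 °C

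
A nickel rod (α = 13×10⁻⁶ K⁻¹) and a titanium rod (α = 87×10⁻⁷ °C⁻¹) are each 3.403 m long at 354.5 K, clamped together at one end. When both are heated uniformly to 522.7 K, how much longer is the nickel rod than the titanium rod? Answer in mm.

ΔT = 168.2 K
nickel: ΔL = 13×10⁻⁶ × 3.403 m × 168.2 = 7.4410×10⁻³ m = 7.4410 mm
titanium: ΔL = 87×10⁻⁷ × 3.403 m × 168.2 = 4.9797×10⁻³ m = 4.9797 mm
difference = 7.4410 − 4.9797 = 2.4613 mm

2.46 mm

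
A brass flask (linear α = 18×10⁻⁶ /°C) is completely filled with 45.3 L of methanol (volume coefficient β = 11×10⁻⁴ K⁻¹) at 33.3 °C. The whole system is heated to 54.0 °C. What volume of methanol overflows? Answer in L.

0.981 L

The flask also expands: β_container ≈ 3α = 5.4×10⁻⁵ /K
Net overflow = V₀(β_liq − 3α_cont)ΔT
β − 3α = 1.10×10⁻³ − 5.4×10⁻⁵ = 1.046×10⁻³ /K; ΔT = 20.7 K
ΔV = 45.3 × 1.046×10⁻³ × 20.7 = 0.981 L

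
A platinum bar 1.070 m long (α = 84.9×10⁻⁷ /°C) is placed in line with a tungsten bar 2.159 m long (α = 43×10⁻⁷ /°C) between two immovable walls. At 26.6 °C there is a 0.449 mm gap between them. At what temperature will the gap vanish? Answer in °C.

Gap closes when ΔL₁ + ΔL₂ = 0.449 mm = 4.49×10⁻⁴ m
(α₁L₁ + α₂L₂)ΔT = g
α₁L₁ + α₂L₂ = 84.9×10⁻⁷×1.070 + 43×10⁻⁷×2.159 = 1.8368×10⁻⁵ m/K
ΔT = 4.49×10⁻⁴ / 1.8368×10⁻⁵ = 24.445 K
T = 26.6 + 24.445 = 51.045 °C

T = 51.0 °C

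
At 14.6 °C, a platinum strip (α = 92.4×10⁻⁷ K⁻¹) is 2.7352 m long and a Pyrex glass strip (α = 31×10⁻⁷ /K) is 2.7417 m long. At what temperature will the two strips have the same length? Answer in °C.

T = 402.1 °C

L₁(1 + α₁ΔT) = L₂(1 + α₂ΔT) ⇒ ΔT = (L₂ − L₁)/(α₁L₁ − α₂L₂)
L₂ − L₁ = 2.7417 − 2.7352 = 6.50×10⁻³ m
α₁L₁ − α₂L₂ = 92.4×10⁻⁷×2.7352 − 31×10⁻⁷×2.7417 = 1.6773978×10⁻⁵ m/K
ΔT = 6.50×10⁻³ / 1.6773978×10⁻⁵ = 387.505 K
T = 14.6 + 387.505 = 402.105 °C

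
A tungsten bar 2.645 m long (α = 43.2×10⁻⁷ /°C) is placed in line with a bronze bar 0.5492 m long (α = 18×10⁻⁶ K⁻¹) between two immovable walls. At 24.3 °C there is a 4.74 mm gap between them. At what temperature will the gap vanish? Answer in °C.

T = 247 °C

α₁L₁ = 1.14264×10⁻⁵ m/K, α₂L₂ = 9.8856×10⁻⁶ m/K → total 2.1312×10⁻⁵ m/K
ΔT = g/(α₁L₁+α₂L₂) = 4.74×10⁻³ / 2.1312×10⁻⁵ = 222.41 K
T = 24.3 + 222.41 = 246.71 °C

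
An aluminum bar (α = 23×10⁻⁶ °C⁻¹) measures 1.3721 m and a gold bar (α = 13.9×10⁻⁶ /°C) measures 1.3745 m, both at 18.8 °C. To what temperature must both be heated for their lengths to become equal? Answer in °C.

T = 211.5 °C

Equal length when α₁L₁ΔT − α₂L₂ΔT = L₂ − L₁ = 2.40×10⁻³ m
α₁L₁ = 3.15583×10⁻⁵, α₂L₂ = 1.910555×10⁻⁵ → Δ(αL) = 1.245275×10⁻⁵ m/K
ΔT = 2.40×10⁻³ / 1.245275×10⁻⁵ = 192.729 K, so T = 18.8 + 192.729 = 211.529 °C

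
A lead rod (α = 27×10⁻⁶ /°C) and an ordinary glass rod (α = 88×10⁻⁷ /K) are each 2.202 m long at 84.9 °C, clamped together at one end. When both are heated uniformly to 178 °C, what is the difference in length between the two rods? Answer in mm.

3.73 mm

ΔT = 93.1 K
lead: ΔL = 27×10⁻⁶ × 2.202 m × 93.1 = 5.5352×10⁻³ m = 5.5352 mm
ordinary glass: ΔL = 88×10⁻⁷ × 2.202 m × 93.1 = 1.8041×10⁻³ m = 1.8041 mm
difference = 5.5352 − 1.8041 = 3.7311 mm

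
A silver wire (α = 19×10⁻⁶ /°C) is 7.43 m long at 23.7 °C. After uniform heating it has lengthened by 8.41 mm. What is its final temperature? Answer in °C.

ΔL = αL₀ΔT ⇒ ΔT = ΔL / (αL₀)
ΔT = 8.41×10⁻³ m / (19×10⁻⁶ × 7.43 m) = 59.574 K
T = 23.7 + 59.574 = 83.274 °C

T = 83.3 °C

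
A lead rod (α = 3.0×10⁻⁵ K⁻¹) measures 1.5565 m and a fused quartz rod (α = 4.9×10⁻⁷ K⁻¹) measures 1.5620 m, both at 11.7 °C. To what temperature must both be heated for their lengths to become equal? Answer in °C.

Equal length when α₁L₁ΔT − α₂L₂ΔT = L₂ − L₁ = 5.50×10⁻³ m
α₁L₁ = 4.6695×10⁻⁵, α₂L₂ = 7.6538×10⁻⁷ → Δ(αL) = 4.592962×10⁻⁵ m/K
ΔT = 5.50×10⁻³ / 4.592962×10⁻⁵ = 119.748 K, so T = 11.7 + 119.748 = 131.448 °C

T = 131.4 °C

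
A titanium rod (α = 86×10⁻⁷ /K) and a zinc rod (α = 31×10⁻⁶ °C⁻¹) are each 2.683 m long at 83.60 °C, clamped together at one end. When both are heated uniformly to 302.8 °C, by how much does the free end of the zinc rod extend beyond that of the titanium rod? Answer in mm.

ΔT = 219.20 K
titanium: ΔL = 86×10⁻⁷ × 2.683 m × 219.20 = 5.0578×10⁻³ m = 5.0578 mm
zinc: ΔL = 31×10⁻⁶ × 2.683 m × 219.20 = 1.8232×10⁻² m = 18.232 mm
difference = 18.232 − 5.0578 = 13.1742 mm

13.2 mm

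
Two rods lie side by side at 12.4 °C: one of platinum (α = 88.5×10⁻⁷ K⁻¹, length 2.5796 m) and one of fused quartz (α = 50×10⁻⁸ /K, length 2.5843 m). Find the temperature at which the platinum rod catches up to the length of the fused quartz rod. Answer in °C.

Equal length when α₁L₁ΔT − α₂L₂ΔT = L₂ − L₁ = 4.70×10⁻³ m
α₁L₁ = 2.282946×10⁻⁵, α₂L₂ = 1.29215×10⁻⁶ → Δ(αL) = 2.153731×10⁻⁵ m/K
ΔT = 4.70×10⁻³ / 2.153731×10⁻⁵ = 218.226 K, so T = 12.4 + 218.226 = 230.626 °C

T = 230.6 °C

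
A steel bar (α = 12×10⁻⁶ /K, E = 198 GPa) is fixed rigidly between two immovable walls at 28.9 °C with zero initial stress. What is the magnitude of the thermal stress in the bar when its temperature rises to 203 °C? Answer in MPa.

σ = 414 MPa

Fully constrained: the free strain ε = αΔT is blocked, so σ = Eε = EαΔT.
|ΔT| = 174.1 K
σ = 198×10⁹ × 12×10⁻⁶ × 174.1 = 4.14×10⁸ Pa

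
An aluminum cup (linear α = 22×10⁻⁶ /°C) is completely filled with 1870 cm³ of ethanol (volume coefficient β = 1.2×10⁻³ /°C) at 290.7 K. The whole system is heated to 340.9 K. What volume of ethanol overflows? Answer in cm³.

The cup also expands: β_container ≈ 3α = 6.6×10⁻⁵ /K
Net overflow = V₀(β_liq − 3α_cont)ΔT
β − 3α = 1.20×10⁻³ − 6.6×10⁻⁵ = 1.134×10⁻³ /K; ΔT = 50.2 K
ΔV = 1870 × 1.134×10⁻³ × 50.2 = 106 cm³

106 cm³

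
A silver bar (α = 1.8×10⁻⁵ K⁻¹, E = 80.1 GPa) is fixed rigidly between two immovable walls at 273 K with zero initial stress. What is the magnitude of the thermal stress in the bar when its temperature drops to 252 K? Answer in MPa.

Fully constrained: the free strain ε = αΔT is blocked, so σ = Eε = EαΔT.
|ΔT| = 21 K
σ = 80.1×10⁹ × 1.8×10⁻⁵ × 21 = 3.03×10⁷ Pa

σ = 30.3 MPa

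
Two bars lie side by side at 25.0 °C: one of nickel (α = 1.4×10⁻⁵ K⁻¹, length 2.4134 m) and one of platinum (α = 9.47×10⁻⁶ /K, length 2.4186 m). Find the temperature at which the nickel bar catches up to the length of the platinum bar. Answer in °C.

Equal length when α₁L₁ΔT − α₂L₂ΔT = L₂ − L₁ = 5.20×10⁻³ m
α₁L₁ = 3.37876×10⁻⁵, α₂L₂ = 2.2904142×10⁻⁵ → Δ(αL) = 1.0883458×10⁻⁵ m/K
ΔT = 5.20×10⁻³ / 1.0883458×10⁻⁵ = 477.789 K, so T = 25.0 + 477.789 = 502.789 °C

T = 502.8 °C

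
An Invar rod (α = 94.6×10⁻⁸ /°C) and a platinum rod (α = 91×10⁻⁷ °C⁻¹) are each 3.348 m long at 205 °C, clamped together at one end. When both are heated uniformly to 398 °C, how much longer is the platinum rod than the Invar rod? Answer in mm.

ΔT = 193 K
Invar: ΔL = 94.6×10⁻⁸ × 3.348 m × 193 = 6.1127×10⁻⁴ m = 0.61127 mm
platinum: ΔL = 91×10⁻⁷ × 3.348 m × 193 = 5.8801×10⁻³ m = 5.8801 mm
difference = 5.8801 − 0.61127 = 5.26883 mm

5.27 mm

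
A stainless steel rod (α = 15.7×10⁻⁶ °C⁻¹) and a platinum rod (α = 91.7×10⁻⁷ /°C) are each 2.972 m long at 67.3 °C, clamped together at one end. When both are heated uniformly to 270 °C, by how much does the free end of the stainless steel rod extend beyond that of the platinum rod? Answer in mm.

ΔT = 202.7 K
stainless steel: ΔL = 15.7×10⁻⁶ × 2.972 m × 202.7 = 9.4581×10⁻³ m = 9.4581 mm
platinum: ΔL = 91.7×10⁻⁷ × 2.972 m × 202.7 = 5.5242×10⁻³ m = 5.5242 mm
difference = 9.4581 − 5.5242 = 3.9339 mm

3.93 mm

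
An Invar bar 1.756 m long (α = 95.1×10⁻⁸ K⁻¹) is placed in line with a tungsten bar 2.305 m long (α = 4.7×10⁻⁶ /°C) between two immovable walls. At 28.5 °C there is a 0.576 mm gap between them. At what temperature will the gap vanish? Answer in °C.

T = 74.6 °C

α₁L₁ = 1.669956×10⁻⁶ m/K, α₂L₂ = 1.08335×10⁻⁵ m/K → total 1.2503456×10⁻⁵ m/K
ΔT = g/(α₁L₁+α₂L₂) = 5.76×10⁻⁴ / 1.2503456×10⁻⁵ = 46.067 K
T = 28.5 + 46.067 = 74.567 °C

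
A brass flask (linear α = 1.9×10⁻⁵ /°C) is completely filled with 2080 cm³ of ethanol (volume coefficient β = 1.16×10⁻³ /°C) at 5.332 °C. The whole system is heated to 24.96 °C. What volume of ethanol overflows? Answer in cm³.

The flask also expands: β_container ≈ 3α = 5.7×10⁻⁵ /K
Net overflow = V₀(β_liq − 3α_cont)ΔT
β − 3α = 1.16×10⁻³ − 5.7×10⁻⁵ = 1.103×10⁻³ /K; ΔT = 19.628 K
ΔV = 2080 × 1.103×10⁻³ × 19.628 = 45.0 cm³

45.0 cm³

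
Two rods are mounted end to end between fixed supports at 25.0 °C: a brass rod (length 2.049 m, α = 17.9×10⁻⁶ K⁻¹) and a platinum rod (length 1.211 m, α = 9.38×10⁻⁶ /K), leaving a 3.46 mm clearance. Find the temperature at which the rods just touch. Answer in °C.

T = 97.0 °C

α₁L₁ = 3.66771×10⁻⁵ m/K, α₂L₂ = 1.135918×10⁻⁵ m/K → total 4.803628×10⁻⁵ m/K
ΔT = g/(α₁L₁+α₂L₂) = 3.46×10⁻³ / 4.803628×10⁻⁵ = 72.029 K
T = 25.0 + 72.029 = 97.029 °C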